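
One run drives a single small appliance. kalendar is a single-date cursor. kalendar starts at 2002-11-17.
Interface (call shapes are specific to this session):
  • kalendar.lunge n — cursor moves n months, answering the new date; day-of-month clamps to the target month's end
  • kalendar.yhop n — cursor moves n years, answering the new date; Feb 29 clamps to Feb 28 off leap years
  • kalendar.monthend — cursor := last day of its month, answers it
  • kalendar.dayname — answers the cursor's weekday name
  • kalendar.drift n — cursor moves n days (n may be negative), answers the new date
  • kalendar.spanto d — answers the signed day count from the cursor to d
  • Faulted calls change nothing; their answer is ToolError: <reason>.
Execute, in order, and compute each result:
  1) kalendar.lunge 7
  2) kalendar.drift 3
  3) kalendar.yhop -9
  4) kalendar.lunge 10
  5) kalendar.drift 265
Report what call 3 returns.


Answer: 1994-06-20

Derivation:
// lunge(n=7) -> 2003-06-17
// drift(n=3) -> 2003-06-20
// yhop(n=-9) -> 1994-06-20
// lunge(n=10) -> 1995-04-20
// drift(n=265) -> 1996-01-10


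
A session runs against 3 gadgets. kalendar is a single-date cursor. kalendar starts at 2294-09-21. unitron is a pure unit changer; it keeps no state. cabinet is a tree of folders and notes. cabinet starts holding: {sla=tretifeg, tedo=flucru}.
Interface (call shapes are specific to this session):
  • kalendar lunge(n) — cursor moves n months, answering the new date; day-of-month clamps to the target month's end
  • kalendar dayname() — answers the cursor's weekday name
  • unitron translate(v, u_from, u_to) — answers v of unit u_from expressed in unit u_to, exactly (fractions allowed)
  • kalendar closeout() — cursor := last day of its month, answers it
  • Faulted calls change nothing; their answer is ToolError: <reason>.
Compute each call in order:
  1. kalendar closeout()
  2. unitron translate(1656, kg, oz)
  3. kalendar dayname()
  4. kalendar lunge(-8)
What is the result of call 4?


Answer: 2294-01-30

Derivation:
# 1. kalendar closeout() -> 2294-09-30
# 2. unitron translate(v: 1656, u_from: kg, u_to: oz) -> 2649600000000/45359237
# 3. kalendar dayname() -> Sunday
# 4. kalendar lunge(n: -8) -> 2294-01-30


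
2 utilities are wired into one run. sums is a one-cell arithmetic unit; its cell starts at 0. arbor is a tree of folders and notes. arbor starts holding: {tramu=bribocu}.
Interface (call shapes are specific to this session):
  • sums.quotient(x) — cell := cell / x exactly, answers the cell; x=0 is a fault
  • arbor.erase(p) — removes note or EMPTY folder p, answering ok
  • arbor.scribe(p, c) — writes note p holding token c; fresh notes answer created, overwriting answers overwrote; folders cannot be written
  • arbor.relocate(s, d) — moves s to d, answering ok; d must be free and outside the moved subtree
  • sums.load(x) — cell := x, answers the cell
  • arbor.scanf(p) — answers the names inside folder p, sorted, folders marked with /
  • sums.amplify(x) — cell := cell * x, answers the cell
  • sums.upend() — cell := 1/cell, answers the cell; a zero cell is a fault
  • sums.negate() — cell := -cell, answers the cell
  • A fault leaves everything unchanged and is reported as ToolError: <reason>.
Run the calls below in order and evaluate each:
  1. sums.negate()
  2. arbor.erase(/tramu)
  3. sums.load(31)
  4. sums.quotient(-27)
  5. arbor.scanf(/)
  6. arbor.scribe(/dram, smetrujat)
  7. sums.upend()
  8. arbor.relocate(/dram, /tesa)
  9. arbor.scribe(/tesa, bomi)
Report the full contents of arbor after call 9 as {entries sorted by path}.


Answer: {tesa=bomi}

Derivation:
Step: sums.negate[]
Result: 0
Step: arbor.erase[p→/tramu]
Result: ok
Step: sums.load[x→31]
Result: 31
Step: sums.quotient[x→-27]
Result: -31/27
Step: arbor.scanf[p→/]
Result: []
Step: arbor.scribe[p→/dram; c→smetrujat]
Result: created
Step: sums.upend[]
Result: -27/31
Step: arbor.relocate[s→/dram; d→/tesa]
Result: ok
Step: arbor.scribe[p→/tesa; c→bomi]
Result: overwrote


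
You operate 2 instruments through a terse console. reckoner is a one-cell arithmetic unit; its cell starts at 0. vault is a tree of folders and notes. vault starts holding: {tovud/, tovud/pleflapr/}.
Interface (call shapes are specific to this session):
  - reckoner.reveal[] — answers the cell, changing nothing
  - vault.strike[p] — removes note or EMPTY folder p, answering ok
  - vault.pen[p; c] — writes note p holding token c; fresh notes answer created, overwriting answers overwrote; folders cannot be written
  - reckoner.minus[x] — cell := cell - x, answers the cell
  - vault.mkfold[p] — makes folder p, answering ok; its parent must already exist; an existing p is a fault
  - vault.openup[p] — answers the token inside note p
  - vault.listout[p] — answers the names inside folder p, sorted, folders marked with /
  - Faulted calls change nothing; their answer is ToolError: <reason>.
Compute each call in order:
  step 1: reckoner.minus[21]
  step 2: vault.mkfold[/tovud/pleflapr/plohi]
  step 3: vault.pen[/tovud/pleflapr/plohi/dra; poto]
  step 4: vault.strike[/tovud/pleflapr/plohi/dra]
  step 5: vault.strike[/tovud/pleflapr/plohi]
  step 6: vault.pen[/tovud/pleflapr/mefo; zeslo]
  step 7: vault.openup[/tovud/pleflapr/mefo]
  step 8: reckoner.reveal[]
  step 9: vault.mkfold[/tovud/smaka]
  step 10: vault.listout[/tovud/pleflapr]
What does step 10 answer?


-> reckoner.minus(x=21)
<- -21
-> vault.mkfold(p=/tovud/pleflapr/plohi)
<- ok
-> vault.pen(p=/tovud/pleflapr/plohi/dra, c=poto)
<- created
-> vault.strike(p=/tovud/pleflapr/plohi/dra)
<- ok
-> vault.strike(p=/tovud/pleflapr/plohi)
<- ok
-> vault.pen(p=/tovud/pleflapr/mefo, c=zeslo)
<- created
-> vault.openup(p=/tovud/pleflapr/mefo)
<- zeslo
-> reckoner.reveal()
<- -21
-> vault.mkfold(p=/tovud/smaka)
<- ok
-> vault.listout(p=/tovud/pleflapr)
<- [mefo]

Answer: [mefo]


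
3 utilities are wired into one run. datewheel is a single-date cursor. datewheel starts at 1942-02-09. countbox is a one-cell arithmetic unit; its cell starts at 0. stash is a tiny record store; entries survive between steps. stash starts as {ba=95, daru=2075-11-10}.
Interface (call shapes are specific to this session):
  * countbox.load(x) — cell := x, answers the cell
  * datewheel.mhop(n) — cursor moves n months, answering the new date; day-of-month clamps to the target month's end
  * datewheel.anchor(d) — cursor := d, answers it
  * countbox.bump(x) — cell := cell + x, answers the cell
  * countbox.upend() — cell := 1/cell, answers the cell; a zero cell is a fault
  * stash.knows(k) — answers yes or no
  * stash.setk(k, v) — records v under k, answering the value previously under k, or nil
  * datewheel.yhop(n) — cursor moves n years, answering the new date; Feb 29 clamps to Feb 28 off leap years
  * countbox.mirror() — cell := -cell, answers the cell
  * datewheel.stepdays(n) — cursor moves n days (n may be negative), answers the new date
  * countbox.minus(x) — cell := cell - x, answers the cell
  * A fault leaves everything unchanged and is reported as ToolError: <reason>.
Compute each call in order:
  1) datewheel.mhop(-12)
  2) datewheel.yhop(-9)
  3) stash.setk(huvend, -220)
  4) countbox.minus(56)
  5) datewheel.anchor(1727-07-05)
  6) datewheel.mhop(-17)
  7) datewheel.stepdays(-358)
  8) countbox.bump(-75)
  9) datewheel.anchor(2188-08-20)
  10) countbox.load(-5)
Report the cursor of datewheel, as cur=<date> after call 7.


Do: datewheel.mhop[n=-12]
See: 1941-02-09
Do: datewheel.yhop[n=-9]
See: 1932-02-09
Do: stash.setk[k=huvend; v=-220]
See: nil
Do: countbox.minus[x=56]
See: -56
Do: datewheel.anchor[d=1727-07-05]
See: 1727-07-05
Do: datewheel.mhop[n=-17]
See: 1726-02-05
Do: datewheel.stepdays[n=-358]
See: 1725-02-12
Do: countbox.bump[x=-75]
See: -131
Do: datewheel.anchor[d=2188-08-20]
See: 2188-08-20
Do: countbox.load[x=-5]
See: -5

Answer: cur=1725-02-12


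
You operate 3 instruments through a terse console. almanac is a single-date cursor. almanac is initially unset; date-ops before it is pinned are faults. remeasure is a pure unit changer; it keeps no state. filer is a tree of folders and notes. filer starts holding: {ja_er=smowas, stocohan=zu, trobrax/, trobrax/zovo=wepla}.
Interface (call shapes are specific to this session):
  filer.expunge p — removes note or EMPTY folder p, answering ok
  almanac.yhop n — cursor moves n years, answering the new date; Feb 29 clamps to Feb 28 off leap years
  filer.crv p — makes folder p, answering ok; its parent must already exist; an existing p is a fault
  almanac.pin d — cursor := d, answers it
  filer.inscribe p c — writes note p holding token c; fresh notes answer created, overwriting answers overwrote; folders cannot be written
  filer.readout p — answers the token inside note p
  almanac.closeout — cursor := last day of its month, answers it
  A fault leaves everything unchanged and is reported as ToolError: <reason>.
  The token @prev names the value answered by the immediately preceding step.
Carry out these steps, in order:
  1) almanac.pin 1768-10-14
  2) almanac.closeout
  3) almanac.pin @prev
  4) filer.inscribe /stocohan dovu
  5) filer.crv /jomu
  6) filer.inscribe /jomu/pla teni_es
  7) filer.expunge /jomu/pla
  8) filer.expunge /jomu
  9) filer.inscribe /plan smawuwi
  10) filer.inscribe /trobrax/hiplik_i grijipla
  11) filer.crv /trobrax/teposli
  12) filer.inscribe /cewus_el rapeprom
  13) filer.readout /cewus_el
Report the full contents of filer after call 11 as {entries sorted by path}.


>>> almanac.pin 1768-10-14
:: 1768-10-14
>>> almanac.closeout
:: 1768-10-31
>>> almanac.pin @prev
:: 1768-10-31
>>> filer.inscribe /stocohan dovu
:: overwrote
>>> filer.crv /jomu
:: ok
>>> filer.inscribe /jomu/pla teni_es
:: created
>>> filer.expunge /jomu/pla
:: ok
>>> filer.expunge /jomu
:: ok
>>> filer.inscribe /plan smawuwi
:: created
>>> filer.inscribe /trobrax/hiplik_i grijipla
:: created
>>> filer.crv /trobrax/teposli
:: ok
>>> filer.inscribe /cewus_el rapeprom
:: created
>>> filer.readout /cewus_el
:: rapeprom

Answer: {ja_er=smowas, plan=smawuwi, stocohan=dovu, trobrax/, trobrax/hiplik_i=grijipla, trobrax/teposli/, trobrax/zovo=wepla}


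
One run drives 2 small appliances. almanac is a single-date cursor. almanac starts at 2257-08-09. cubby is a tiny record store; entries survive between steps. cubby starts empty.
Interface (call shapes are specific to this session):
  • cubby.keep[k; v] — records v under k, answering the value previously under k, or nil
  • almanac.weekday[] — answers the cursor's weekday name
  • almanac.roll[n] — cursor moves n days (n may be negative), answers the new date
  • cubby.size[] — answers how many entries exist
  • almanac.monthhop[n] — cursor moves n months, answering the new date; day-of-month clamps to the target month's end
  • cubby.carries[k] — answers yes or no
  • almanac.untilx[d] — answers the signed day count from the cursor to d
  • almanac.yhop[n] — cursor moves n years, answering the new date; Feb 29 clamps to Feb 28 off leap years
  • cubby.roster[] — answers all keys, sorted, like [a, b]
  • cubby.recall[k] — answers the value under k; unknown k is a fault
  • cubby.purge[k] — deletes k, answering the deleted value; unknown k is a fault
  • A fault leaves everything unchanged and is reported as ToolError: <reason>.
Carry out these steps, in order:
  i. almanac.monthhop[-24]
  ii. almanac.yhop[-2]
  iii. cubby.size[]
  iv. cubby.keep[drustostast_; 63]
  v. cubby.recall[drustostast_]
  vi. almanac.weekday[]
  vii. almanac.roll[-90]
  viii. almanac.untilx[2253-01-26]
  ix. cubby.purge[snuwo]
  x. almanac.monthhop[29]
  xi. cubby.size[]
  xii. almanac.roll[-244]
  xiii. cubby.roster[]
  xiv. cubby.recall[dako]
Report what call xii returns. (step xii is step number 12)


-> monthhop(n→-24)
<- 2255-08-09
-> yhop(n→-2)
<- 2253-08-09
-> size()
<- 0
-> keep(k→drustostast_, v→63)
<- nil
-> recall(k→drustostast_)
<- 63
-> weekday()
<- Tuesday
-> roll(n→-90)
<- 2253-05-11
-> untilx(d→2253-01-26)
<- -105
-> purge(k→snuwo)
<- ToolError: no such key snuwo
-> monthhop(n→29)
<- 2255-10-11
-> size()
<- 1
-> roll(n→-244)
<- 2255-02-09
-> roster()
<- [drustostast_]
-> recall(k→dako)
<- ToolError: no such key dako

Answer: 2255-02-09


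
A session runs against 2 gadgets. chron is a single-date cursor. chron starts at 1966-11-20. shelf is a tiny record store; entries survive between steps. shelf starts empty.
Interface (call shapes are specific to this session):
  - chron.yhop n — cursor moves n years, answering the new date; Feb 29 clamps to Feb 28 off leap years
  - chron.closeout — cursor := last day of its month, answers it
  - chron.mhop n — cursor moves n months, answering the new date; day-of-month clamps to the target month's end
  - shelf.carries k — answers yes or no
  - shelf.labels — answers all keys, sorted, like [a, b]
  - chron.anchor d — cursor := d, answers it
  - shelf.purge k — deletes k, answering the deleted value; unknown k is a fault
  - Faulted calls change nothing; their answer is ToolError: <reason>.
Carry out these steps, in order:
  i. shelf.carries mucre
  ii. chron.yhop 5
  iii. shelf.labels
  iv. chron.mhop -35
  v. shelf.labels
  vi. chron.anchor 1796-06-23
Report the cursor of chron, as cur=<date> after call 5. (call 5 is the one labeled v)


~$ shelf.carries k→mucre
  no
~$ chron.yhop n→5
  1971-11-20
~$ shelf.labels
  []
~$ chron.mhop n→-35
  1968-12-20
~$ shelf.labels
  []
~$ chron.anchor d→1796-06-23
  1796-06-23

Answer: cur=1968-12-20


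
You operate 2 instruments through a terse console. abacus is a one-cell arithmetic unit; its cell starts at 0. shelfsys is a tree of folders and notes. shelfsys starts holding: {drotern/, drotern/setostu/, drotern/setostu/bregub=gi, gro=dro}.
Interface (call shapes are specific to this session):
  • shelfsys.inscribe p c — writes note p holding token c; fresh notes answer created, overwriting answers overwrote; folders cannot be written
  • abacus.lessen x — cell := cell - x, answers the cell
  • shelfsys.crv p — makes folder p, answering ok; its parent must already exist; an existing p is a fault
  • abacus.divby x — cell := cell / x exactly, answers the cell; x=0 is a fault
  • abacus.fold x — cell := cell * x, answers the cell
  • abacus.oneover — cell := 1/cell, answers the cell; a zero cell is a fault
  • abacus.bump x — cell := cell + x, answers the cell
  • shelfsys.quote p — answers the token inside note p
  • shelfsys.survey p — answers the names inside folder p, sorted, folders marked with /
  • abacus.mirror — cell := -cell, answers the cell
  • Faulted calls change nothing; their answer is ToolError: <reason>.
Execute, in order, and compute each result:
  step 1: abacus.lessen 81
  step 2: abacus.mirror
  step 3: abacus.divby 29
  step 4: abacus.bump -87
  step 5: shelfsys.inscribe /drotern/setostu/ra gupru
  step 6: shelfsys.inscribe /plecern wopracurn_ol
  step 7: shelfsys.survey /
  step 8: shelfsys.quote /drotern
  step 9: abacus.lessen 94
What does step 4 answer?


;; 1. abacus.lessen(81) => -81
;; 2. abacus.mirror() => 81
;; 3. abacus.divby(29) => 81/29
;; 4. abacus.bump(-87) => -2442/29
;; 5. shelfsys.inscribe(/drotern/setostu/ra, gupru) => created
;; 6. shelfsys.inscribe(/plecern, wopracurn_ol) => created
;; 7. shelfsys.survey(/) => [drotern/, gro, plecern]
;; 8. shelfsys.quote(/drotern) => ToolError: is a directory
;; 9. abacus.lessen(94) => -5168/29

Answer: -2442/29


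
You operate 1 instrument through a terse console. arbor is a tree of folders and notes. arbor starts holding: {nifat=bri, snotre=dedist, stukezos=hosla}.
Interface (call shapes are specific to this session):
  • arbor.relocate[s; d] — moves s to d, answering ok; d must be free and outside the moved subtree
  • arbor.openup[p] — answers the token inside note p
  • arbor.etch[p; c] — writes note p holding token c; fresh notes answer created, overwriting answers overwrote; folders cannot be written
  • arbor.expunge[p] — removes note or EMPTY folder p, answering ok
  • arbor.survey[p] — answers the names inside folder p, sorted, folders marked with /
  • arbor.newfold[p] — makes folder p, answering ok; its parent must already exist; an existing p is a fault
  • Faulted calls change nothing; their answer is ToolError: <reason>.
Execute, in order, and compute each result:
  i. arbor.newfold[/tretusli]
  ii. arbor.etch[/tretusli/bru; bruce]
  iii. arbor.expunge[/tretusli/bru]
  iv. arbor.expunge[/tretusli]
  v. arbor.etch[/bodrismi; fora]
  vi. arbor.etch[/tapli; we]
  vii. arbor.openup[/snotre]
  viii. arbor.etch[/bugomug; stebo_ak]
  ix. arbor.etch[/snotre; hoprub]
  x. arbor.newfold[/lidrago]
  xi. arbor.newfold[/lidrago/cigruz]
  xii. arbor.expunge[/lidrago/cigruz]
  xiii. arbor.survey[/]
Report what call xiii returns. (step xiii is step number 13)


Answer: [bodrismi, bugomug, lidrago/, nifat, snotre, stukezos, tapli]

Derivation:
·→ arbor.newfold(p→/tretusli)
·← ok
·→ arbor.etch(p→/tretusli/bru, c→bruce)
·← created
·→ arbor.expunge(p→/tretusli/bru)
·← ok
·→ arbor.expunge(p→/tretusli)
·← ok
·→ arbor.etch(p→/bodrismi, c→fora)
·← created
·→ arbor.etch(p→/tapli, c→we)
·← created
·→ arbor.openup(p→/snotre)
·← dedist
·→ arbor.etch(p→/bugomug, c→stebo_ak)
·← created
·→ arbor.etch(p→/snotre, c→hoprub)
·← overwrote
·→ arbor.newfold(p→/lidrago)
·← ok
·→ arbor.newfold(p→/lidrago/cigruz)
·← ok
·→ arbor.expunge(p→/lidrago/cigruz)
·← ok
·→ arbor.survey(p→/)
·← [bodrismi, bugomug, lidrago/, nifat, snotre, stukezos, tapli]


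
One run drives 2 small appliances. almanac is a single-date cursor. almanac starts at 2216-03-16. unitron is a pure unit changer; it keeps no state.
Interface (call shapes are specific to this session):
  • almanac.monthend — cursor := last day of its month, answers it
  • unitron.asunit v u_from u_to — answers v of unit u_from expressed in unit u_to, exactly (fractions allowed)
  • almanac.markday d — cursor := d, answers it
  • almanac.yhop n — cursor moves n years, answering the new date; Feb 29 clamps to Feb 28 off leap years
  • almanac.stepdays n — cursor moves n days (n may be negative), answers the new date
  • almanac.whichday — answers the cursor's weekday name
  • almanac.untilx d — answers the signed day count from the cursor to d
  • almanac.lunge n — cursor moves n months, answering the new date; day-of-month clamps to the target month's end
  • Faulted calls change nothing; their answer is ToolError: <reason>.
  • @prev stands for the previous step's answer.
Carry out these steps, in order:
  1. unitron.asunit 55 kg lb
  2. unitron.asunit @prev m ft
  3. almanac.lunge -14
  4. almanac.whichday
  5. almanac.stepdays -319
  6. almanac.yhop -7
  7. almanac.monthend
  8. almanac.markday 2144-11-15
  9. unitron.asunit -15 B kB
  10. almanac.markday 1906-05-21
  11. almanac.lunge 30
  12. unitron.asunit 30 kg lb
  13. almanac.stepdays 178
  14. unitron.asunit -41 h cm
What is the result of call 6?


Answer: 2207-03-03

Derivation:
~$ unitron.asunit v='55' u_from='kg' u_to='lb'
[out] 500000000/4123567
~$ unitron.asunit v='@prev' u_from='m' u_to='ft'
[out] 625000000000/1571079027
~$ almanac.lunge n='-14'
[out] 2215-01-16
~$ almanac.whichday
[out] Monday
~$ almanac.stepdays n='-319'
[out] 2214-03-03
~$ almanac.yhop n='-7'
[out] 2207-03-03
~$ almanac.monthend
[out] 2207-03-31
~$ almanac.markday d='2144-11-15'
[out] 2144-11-15
~$ unitron.asunit v='-15' u_from='B' u_to='kB'
[out] -3/200
~$ almanac.markday d='1906-05-21'
[out] 1906-05-21
~$ almanac.lunge n='30'
[out] 1908-11-21
~$ unitron.asunit v='30' u_from='kg' u_to='lb'
[out] 3000000000/45359237
~$ almanac.stepdays n='178'
[out] 1909-05-18
~$ unitron.asunit v='-41' u_from='h' u_to='cm'
[out] ToolError: incompatible units


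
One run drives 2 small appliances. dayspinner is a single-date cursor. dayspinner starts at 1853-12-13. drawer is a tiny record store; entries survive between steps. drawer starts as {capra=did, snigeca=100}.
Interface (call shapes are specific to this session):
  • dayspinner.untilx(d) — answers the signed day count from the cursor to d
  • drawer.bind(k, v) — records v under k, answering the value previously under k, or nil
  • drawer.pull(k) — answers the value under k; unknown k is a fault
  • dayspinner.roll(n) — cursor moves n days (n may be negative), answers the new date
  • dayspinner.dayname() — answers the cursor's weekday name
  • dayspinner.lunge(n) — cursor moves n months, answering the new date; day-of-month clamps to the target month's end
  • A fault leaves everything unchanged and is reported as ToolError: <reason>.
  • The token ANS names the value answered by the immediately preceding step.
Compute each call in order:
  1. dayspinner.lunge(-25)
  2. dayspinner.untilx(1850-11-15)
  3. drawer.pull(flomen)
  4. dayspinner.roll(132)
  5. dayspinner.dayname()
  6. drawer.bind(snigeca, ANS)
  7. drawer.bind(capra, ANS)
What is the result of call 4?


Answer: 1852-03-24

Derivation:
// 1. dayspinner.lunge(n=-25) => 1851-11-13
// 2. dayspinner.untilx(d=1850-11-15) => -363
// 3. drawer.pull(k=flomen) => ToolError: no such key flomen
// 4. dayspinner.roll(n=132) => 1852-03-24
// 5. dayspinner.dayname() => Wednesday
// 6. drawer.bind(k=snigeca, v=ANS) => 100
// 7. drawer.bind(k=capra, v=ANS) => did


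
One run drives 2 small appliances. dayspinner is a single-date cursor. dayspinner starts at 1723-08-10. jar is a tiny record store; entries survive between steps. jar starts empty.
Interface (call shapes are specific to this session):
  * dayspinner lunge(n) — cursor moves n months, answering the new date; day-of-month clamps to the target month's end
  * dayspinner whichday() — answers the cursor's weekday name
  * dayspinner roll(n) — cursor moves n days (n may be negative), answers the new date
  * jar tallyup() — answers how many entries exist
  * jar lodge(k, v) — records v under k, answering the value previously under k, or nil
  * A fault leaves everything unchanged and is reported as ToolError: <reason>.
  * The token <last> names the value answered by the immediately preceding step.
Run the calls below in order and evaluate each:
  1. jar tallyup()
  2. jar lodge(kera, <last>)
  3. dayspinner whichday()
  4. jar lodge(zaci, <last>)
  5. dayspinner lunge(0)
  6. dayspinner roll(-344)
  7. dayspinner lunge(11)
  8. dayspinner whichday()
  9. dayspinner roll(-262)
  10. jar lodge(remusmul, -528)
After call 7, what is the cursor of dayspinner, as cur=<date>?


Answer: cur=1723-07-31

Derivation:
% jar tallyup
[out] 0
% jar lodge k=kera v=<last>
[out] nil
% dayspinner whichday
[out] Tuesday
% jar lodge k=zaci v=<last>
[out] nil
% dayspinner lunge n=0
[out] 1723-08-10
% dayspinner roll n=-344
[out] 1722-08-31
% dayspinner lunge n=11
[out] 1723-07-31
% dayspinner whichday
[out] Saturday
% dayspinner roll n=-262
[out] 1722-11-11
% jar lodge k=remusmul v=-528
[out] nil


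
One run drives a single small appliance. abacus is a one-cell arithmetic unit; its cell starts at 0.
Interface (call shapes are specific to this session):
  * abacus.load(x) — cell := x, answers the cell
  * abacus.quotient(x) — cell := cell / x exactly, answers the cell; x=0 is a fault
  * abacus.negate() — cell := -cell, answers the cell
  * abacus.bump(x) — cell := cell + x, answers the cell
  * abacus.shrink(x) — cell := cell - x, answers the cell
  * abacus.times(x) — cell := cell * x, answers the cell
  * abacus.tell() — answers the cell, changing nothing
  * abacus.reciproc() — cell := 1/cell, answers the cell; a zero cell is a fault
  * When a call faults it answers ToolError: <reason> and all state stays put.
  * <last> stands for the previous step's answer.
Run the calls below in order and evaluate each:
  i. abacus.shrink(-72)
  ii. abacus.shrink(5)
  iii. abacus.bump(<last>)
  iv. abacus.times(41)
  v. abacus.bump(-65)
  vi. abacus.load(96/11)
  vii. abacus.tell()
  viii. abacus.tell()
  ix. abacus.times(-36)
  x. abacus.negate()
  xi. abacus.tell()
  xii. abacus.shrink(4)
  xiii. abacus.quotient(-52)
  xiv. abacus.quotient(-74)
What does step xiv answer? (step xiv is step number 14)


-> shrink(x=-72)
<- 72
-> shrink(x=5)
<- 67
-> bump(x=<last>)
<- 134
-> times(x=41)
<- 5494
-> bump(x=-65)
<- 5429
-> load(x=96/11)
<- 96/11
-> tell()
<- 96/11
-> tell()
<- 96/11
-> times(x=-36)
<- -3456/11
-> negate()
<- 3456/11
-> tell()
<- 3456/11
-> shrink(x=4)
<- 3412/11
-> quotient(x=-52)
<- -853/143
-> quotient(x=-74)
<- 853/10582

Answer: 853/10582


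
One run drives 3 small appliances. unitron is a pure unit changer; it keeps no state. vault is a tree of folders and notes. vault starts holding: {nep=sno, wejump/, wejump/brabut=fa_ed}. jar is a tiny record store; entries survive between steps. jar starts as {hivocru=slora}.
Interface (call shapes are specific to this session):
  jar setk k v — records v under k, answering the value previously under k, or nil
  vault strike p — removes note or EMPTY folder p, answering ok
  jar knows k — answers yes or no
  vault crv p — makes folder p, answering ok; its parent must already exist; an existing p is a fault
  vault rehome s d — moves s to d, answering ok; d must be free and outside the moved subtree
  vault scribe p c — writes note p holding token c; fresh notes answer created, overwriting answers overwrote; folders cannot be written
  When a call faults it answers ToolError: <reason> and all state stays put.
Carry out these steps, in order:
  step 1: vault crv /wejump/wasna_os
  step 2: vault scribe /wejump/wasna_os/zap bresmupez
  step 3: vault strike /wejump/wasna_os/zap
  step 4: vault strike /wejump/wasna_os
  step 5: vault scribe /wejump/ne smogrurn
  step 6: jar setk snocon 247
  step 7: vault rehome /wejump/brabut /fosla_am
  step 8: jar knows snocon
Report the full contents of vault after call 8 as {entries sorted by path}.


Act: vault crv[/wejump/wasna_os]
Obs: ok
Act: vault scribe[/wejump/wasna_os/zap; bresmupez]
Obs: created
Act: vault strike[/wejump/wasna_os/zap]
Obs: ok
Act: vault strike[/wejump/wasna_os]
Obs: ok
Act: vault scribe[/wejump/ne; smogrurn]
Obs: created
Act: jar setk[snocon; 247]
Obs: nil
Act: vault rehome[/wejump/brabut; /fosla_am]
Obs: ok
Act: jar knows[snocon]
Obs: yes

Answer: {fosla_am=fa_ed, nep=sno, wejump/, wejump/ne=smogrurn}


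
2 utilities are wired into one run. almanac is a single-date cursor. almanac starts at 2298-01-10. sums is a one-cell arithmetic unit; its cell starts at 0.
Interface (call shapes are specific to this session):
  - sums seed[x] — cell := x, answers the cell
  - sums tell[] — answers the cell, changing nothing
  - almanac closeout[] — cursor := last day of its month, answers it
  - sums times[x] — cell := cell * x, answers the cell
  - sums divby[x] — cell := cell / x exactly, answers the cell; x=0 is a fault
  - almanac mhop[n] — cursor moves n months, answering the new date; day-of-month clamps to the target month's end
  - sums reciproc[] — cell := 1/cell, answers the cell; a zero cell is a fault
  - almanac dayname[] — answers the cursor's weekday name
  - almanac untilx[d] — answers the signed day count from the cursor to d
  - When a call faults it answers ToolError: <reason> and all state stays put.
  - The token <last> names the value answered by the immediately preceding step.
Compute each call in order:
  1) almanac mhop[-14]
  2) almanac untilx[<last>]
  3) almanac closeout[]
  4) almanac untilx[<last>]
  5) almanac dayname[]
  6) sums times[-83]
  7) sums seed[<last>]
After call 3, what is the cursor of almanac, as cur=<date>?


CALL almanac mhop[-14]
RET  2296-11-10
CALL almanac untilx[<last>]
RET  0
CALL almanac closeout[]
RET  2296-11-30
CALL almanac untilx[<last>]
RET  0
CALL almanac dayname[]
RET  Monday
CALL sums times[-83]
RET  0
CALL sums seed[<last>]
RET  0

Answer: cur=2296-11-30


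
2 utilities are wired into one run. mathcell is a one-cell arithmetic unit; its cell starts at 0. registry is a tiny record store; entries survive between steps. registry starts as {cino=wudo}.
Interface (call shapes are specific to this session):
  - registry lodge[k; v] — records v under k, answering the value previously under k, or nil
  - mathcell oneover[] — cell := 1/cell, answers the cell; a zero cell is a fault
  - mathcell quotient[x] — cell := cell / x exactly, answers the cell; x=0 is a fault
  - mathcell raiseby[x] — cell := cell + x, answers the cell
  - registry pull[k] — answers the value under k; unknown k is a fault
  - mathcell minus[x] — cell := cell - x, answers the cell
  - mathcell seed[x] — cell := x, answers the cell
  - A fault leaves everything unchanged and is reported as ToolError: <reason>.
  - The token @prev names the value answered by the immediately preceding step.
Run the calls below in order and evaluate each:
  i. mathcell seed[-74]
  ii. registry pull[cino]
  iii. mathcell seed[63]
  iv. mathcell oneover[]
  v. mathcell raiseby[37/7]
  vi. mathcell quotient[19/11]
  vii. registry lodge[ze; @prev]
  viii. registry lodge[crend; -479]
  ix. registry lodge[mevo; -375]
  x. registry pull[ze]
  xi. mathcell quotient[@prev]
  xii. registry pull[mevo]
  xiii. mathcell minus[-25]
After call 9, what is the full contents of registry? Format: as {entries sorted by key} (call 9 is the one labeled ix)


[in] mathcell seed -74
= -74
[in] registry pull cino
= wudo
[in] mathcell seed 63
= 63
[in] mathcell oneover
= 1/63
[in] mathcell raiseby 37/7
= 334/63
[in] mathcell quotient 19/11
= 3674/1197
[in] registry lodge ze @prev
= nil
[in] registry lodge crend -479
= nil
[in] registry lodge mevo -375
= nil
[in] registry pull ze
= 3674/1197
[in] mathcell quotient @prev
= 1
[in] registry pull mevo
= -375
[in] mathcell minus -25
= 26

Answer: {cino=wudo, crend=-479, mevo=-375, ze=3674/1197}


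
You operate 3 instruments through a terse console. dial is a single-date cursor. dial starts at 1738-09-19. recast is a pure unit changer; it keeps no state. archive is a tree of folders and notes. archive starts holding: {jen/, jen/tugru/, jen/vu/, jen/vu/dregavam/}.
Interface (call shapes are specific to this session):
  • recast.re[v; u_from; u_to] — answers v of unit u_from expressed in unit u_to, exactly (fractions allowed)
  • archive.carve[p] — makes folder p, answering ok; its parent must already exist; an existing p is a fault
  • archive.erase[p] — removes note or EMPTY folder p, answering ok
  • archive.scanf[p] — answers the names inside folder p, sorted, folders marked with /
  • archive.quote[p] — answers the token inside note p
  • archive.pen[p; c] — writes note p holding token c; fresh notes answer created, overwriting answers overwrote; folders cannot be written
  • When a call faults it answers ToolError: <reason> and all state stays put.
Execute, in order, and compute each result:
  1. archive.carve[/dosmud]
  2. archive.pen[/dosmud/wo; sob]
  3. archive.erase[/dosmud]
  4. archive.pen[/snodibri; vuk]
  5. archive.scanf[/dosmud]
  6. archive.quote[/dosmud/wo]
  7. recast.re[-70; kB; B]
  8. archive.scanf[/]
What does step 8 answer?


Answer: [dosmud/, jen/, snodibri]

Derivation:
% carve p=/dosmud
= ok
% pen p=/dosmud/wo c=sob
= created
% erase p=/dosmud
= ToolError: not empty
% pen p=/snodibri c=vuk
= created
% scanf p=/dosmud
= [wo]
% quote p=/dosmud/wo
= sob
% re v=-70 u_from=kB u_to=B
= -70000
% scanf p=/
= [dosmud/, jen/, snodibri]


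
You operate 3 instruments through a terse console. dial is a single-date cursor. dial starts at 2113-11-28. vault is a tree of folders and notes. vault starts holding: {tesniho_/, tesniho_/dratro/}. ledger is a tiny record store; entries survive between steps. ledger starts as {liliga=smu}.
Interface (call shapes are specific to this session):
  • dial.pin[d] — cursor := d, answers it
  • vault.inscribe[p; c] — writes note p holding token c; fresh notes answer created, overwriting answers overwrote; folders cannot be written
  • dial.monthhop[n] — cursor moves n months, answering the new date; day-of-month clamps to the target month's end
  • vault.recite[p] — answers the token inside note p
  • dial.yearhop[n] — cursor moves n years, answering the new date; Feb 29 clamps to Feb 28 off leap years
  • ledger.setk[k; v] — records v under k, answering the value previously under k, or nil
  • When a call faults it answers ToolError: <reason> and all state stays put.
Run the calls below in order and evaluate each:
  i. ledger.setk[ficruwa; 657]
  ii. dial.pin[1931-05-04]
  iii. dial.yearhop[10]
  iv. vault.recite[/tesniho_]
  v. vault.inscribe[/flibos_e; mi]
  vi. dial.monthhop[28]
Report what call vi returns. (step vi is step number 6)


>> setk(ficruwa, 657)
<< nil
>> pin(1931-05-04)
<< 1931-05-04
>> yearhop(10)
<< 1941-05-04
>> recite(/tesniho_)
<< ToolError: is a directory
>> inscribe(/flibos_e, mi)
<< created
>> monthhop(28)
<< 1943-09-04

Answer: 1943-09-04


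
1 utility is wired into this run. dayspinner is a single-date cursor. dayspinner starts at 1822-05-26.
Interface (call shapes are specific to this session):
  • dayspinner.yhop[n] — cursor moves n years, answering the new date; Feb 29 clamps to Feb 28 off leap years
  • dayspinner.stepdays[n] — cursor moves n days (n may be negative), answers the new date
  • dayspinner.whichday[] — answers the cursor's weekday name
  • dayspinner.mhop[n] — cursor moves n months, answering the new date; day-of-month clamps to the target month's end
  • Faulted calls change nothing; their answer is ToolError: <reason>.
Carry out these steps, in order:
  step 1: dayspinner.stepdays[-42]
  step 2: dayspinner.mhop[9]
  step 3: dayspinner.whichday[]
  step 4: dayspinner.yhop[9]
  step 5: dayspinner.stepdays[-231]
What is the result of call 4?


Step: dayspinner.stepdays[n='-42']
Result: 1822-04-14
Step: dayspinner.mhop[n='9']
Result: 1823-01-14
Step: dayspinner.whichday[]
Result: Tuesday
Step: dayspinner.yhop[n='9']
Result: 1832-01-14
Step: dayspinner.stepdays[n='-231']
Result: 1831-05-28

Answer: 1832-01-14


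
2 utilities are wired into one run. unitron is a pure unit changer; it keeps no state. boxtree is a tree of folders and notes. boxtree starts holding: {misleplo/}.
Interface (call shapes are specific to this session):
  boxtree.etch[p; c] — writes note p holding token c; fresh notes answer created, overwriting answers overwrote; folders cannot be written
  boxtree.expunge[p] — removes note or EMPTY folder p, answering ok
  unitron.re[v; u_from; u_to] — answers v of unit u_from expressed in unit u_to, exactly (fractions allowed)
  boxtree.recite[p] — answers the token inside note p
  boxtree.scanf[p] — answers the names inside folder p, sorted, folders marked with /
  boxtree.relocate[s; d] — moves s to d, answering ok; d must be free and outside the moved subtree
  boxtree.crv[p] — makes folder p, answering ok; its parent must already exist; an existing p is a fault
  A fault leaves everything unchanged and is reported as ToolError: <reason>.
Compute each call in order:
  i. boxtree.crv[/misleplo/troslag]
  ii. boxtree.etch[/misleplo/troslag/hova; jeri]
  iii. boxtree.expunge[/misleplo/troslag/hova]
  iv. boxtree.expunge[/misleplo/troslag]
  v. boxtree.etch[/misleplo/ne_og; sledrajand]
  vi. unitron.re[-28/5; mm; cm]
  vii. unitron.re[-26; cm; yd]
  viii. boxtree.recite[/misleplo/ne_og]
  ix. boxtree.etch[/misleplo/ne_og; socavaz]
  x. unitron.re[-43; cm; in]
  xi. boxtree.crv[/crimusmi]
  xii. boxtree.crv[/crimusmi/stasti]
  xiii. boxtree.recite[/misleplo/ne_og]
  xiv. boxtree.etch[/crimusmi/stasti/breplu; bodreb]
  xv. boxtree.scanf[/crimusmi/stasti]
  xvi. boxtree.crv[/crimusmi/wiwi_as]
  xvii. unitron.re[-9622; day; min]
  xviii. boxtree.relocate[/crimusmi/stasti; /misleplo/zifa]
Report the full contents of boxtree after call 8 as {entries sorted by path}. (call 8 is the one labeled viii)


> crv p=/misleplo/troslag
  ok
> etch p=/misleplo/troslag/hova c=jeri
  created
> expunge p=/misleplo/troslag/hova
  ok
> expunge p=/misleplo/troslag
  ok
> etch p=/misleplo/ne_og c=sledrajand
  created
> re v=-28/5 u_from=mm u_to=cm
  -14/25
> re v=-26 u_from=cm u_to=yd
  -325/1143
> recite p=/misleplo/ne_og
  sledrajand
> etch p=/misleplo/ne_og c=socavaz
  overwrote
> re v=-43 u_from=cm u_to=in
  -2150/127
> crv p=/crimusmi
  ok
> crv p=/crimusmi/stasti
  ok
> recite p=/misleplo/ne_og
  socavaz
> etch p=/crimusmi/stasti/breplu c=bodreb
  created
> scanf p=/crimusmi/stasti
  [breplu]
> crv p=/crimusmi/wiwi_as
  ok
> re v=-9622 u_from=day u_to=min
  -13855680
> relocate s=/crimusmi/stasti d=/misleplo/zifa
  ok

Answer: {misleplo/, misleplo/ne_og=sledrajand}


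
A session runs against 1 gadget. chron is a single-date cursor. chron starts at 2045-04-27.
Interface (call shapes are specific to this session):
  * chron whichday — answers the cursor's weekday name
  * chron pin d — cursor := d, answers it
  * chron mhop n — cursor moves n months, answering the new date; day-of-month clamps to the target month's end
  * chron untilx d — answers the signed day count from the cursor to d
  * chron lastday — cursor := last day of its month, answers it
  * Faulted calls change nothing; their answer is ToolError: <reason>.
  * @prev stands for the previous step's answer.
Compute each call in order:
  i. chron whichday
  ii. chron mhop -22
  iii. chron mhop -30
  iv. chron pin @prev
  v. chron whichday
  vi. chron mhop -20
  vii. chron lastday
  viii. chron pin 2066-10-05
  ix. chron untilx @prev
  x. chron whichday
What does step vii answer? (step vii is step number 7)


>> chron whichday()
<< Thursday
>> chron mhop(n='-22')
<< 2043-06-27
>> chron mhop(n='-30')
<< 2040-12-27
>> chron pin(d='@prev')
<< 2040-12-27
>> chron whichday()
<< Thursday
>> chron mhop(n='-20')
<< 2039-04-27
>> chron lastday()
<< 2039-04-30
>> chron pin(d='2066-10-05')
<< 2066-10-05
>> chron untilx(d='@prev')
<< 0
>> chron whichday()
<< Tuesday

Answer: 2039-04-30


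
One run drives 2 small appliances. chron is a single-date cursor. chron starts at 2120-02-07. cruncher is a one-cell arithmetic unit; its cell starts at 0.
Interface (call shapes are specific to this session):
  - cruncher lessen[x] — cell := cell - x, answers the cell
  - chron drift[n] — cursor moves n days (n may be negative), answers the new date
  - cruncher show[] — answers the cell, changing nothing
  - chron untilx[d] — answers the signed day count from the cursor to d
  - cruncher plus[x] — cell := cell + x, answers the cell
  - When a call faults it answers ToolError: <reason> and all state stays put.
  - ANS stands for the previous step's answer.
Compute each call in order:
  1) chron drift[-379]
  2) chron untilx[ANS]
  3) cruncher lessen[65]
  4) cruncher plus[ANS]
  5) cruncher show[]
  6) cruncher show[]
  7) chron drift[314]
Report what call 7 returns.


·→ chron drift(n→-379)
·← 2119-01-24
·→ chron untilx(d→ANS)
·← 0
·→ cruncher lessen(x→65)
·← -65
·→ cruncher plus(x→ANS)
·← -130
·→ cruncher show()
·← -130
·→ cruncher show()
·← -130
·→ chron drift(n→314)
·← 2119-12-04

Answer: 2119-12-04


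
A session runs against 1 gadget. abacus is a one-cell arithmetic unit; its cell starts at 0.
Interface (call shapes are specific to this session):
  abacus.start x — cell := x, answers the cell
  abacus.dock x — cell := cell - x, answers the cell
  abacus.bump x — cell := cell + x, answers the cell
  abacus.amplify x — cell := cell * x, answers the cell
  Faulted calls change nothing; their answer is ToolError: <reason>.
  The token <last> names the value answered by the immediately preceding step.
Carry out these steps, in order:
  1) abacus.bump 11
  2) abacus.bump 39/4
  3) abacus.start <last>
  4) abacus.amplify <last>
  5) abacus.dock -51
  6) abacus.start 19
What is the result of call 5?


Answer: 7705/16

Derivation:
·→ abacus.bump(x=11)
·← 11
·→ abacus.bump(x=39/4)
·← 83/4
·→ abacus.start(x=<last>)
·← 83/4
·→ abacus.amplify(x=<last>)
·← 6889/16
·→ abacus.dock(x=-51)
·← 7705/16
·→ abacus.start(x=19)
·← 19


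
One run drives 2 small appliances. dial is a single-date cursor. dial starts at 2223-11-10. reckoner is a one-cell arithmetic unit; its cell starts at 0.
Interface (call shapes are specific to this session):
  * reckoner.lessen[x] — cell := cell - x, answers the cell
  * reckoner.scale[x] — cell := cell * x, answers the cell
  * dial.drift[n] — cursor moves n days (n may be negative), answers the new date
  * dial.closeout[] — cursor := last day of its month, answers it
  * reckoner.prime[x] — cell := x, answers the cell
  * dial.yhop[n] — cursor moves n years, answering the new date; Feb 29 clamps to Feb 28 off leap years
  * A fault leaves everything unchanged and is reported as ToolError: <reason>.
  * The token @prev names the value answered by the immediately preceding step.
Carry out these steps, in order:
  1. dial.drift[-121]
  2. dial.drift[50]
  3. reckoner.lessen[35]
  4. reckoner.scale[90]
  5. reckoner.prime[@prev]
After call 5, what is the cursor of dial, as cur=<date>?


$ drift n='-121'
[out] 2223-07-12
$ drift n='50'
[out] 2223-08-31
$ lessen x='35'
[out] -35
$ scale x='90'
[out] -3150
$ prime x='@prev'
[out] -3150

Answer: cur=2223-08-31
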